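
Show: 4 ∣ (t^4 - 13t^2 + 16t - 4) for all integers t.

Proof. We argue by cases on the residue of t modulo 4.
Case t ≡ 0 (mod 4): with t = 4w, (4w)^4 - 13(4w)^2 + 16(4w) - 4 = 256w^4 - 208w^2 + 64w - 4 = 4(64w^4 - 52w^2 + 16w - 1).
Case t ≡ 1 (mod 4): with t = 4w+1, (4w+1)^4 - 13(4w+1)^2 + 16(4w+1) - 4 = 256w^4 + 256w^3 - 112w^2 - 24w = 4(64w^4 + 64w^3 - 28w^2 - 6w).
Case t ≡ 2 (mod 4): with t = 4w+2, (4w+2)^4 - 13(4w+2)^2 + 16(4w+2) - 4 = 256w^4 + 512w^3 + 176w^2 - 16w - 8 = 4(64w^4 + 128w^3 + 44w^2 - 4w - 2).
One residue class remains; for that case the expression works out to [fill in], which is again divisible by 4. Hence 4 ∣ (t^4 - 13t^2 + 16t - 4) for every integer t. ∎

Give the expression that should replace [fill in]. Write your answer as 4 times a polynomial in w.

The residues treated are {0, 1, 2}, so the missing case is t ≡ 3 (mod 4); write t = 4w+3.
Then (4w+3)^4 - 13(4w+3)^2 + 16(4w+3) - 4 = 256w^4 + 768w^3 + 656w^2 + 184w + 8 = 4(64w^4 + 192w^3 + 164w^2 + 46w + 2).

4(64w^4 + 192w^3 + 164w^2 + 46w + 2)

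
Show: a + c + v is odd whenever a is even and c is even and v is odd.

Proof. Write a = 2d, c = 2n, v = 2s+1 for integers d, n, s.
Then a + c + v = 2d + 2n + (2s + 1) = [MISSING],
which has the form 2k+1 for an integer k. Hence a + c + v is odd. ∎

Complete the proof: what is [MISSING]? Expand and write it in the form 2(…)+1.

2d + 2n + (2s + 1) = 2d + 2n + 2s + 1
= 2(d + n + s) + 1.
Since d + n + s is an integer, the sum is of the form 2k+1 for an integer k.

2(d + n + s) + 1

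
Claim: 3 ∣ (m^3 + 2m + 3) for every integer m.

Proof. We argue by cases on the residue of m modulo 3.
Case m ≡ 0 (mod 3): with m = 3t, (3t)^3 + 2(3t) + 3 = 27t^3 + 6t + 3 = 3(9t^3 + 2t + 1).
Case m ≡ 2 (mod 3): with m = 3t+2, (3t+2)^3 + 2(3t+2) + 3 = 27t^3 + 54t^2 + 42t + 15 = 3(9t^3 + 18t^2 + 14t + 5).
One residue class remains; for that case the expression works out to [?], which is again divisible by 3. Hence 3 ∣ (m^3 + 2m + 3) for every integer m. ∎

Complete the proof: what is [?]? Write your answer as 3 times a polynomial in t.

3(9t^3 + 9t^2 + 5t + 2)

Only m ≡ 1 (mod 3) is unaccounted for. Put m = 3t+1:
(3t+1)^3 + 2(3t+1) + 3 expands to 27t^3 + 27t^2 + 15t + 6,
and factoring out 3 leaves 3(9t^3 + 9t^2 + 5t + 2).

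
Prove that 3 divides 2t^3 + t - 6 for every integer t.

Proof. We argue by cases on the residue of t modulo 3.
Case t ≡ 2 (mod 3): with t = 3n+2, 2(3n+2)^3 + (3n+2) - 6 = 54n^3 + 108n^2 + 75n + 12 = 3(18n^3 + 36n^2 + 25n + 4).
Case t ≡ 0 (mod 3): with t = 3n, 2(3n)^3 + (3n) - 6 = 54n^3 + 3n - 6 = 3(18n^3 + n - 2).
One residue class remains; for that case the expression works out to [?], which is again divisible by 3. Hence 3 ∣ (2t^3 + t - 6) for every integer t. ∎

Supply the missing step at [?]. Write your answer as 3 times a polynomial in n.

3(18n^3 + 18n^2 + 7n - 1)

The residues treated are {2, 0}, so the missing case is t ≡ 1 (mod 3); write t = 3n+1.
Then 2(3n+1)^3 + (3n+1) - 6 = 54n^3 + 54n^2 + 21n - 3 = 3(18n^3 + 18n^2 + 7n - 1).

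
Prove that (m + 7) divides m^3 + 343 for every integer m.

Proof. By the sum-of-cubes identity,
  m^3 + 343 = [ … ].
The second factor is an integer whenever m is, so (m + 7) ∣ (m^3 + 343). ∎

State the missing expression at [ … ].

(m + 7)(m^2 - 7m + 49)

a^3 + b^3 = (a + b)(a^2 - ab + b^2). With a = m, b = 7:
m^3 + 343 = (m + 7)(m^2 - 7m + 49).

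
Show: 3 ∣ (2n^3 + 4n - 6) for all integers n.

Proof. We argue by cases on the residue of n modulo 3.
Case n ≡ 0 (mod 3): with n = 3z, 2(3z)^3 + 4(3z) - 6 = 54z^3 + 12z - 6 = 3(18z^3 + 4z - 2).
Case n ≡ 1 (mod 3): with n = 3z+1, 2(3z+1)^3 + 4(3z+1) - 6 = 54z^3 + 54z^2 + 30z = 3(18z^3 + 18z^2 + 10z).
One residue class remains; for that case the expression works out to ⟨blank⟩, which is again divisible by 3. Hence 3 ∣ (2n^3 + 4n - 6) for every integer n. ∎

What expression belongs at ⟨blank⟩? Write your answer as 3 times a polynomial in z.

3(18z^3 + 36z^2 + 28z + 6)

The residues treated are {0, 1}, so the missing case is n ≡ 2 (mod 3); write n = 3z+2.
Then 2(3z+2)^3 + 4(3z+2) - 6 = 54z^3 + 108z^2 + 84z + 18 = 3(18z^3 + 36z^2 + 28z + 6).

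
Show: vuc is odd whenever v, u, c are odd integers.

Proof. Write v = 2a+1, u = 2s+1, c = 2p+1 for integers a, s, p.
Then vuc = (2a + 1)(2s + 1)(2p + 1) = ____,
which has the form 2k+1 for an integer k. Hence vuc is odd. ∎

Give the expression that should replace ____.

2(4aps + 2ap + 2as + a + 2ps + p + s) + 1

Expanding: (2a + 1)(2s + 1)(2p + 1) = 8aps + 4ap + 4as + 2a + 4ps + 2p + 2s + 1.
Every term except the constant is even, so this is 2(4aps + 2ap + 2as + a + 2ps + p + s) + 1,
and 4aps + 2ap + 2as + a + 2ps + p + s ∈ ℤ gives the required form.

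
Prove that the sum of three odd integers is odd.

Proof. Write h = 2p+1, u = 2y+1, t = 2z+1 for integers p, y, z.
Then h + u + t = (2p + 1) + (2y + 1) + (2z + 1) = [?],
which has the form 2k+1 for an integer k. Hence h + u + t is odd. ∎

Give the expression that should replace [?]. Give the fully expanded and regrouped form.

(2p + 1) + (2y + 1) + (2z + 1) = 2p + 2y + 2z + 3
= 2(p + y + z + 1) + 1.
Since p + y + z + 1 is an integer, the sum is of the form 2k+1 for an integer k.

2(p + y + z + 1) + 1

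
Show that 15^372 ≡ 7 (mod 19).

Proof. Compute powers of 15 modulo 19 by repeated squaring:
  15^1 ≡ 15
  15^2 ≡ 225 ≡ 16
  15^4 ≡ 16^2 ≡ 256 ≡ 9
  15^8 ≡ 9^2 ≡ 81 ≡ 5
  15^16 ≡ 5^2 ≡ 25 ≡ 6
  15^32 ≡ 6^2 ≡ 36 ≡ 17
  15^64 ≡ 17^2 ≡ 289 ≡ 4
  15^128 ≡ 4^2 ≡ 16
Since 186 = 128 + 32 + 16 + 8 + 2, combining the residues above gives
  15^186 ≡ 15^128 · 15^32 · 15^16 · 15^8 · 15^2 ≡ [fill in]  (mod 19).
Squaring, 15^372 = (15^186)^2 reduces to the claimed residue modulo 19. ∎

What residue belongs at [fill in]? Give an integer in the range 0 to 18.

11

15^128 · 15^32 · 15^16 · 15^8 · 15^2 ≡ 16 · 17 · 6 · 5 · 16 = 130560.
130560 mod 19 = 11, so 15^186 ≡ 11 (mod 19).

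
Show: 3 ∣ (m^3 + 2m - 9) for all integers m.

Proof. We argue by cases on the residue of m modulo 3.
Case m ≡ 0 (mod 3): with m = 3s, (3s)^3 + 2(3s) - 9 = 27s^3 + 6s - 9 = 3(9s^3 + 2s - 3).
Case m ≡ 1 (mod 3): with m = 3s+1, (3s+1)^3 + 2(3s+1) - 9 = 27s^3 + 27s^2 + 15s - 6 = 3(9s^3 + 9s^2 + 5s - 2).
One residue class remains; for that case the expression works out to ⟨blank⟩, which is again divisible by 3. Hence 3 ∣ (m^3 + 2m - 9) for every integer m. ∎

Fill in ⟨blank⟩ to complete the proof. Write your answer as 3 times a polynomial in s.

3(9s^3 + 18s^2 + 14s + 1)

Only m ≡ 2 (mod 3) is unaccounted for. Put m = 3s+2:
(3s+2)^3 + 2(3s+2) - 9 expands to 27s^3 + 54s^2 + 42s + 3,
and factoring out 3 leaves 3(9s^3 + 18s^2 + 14s + 1).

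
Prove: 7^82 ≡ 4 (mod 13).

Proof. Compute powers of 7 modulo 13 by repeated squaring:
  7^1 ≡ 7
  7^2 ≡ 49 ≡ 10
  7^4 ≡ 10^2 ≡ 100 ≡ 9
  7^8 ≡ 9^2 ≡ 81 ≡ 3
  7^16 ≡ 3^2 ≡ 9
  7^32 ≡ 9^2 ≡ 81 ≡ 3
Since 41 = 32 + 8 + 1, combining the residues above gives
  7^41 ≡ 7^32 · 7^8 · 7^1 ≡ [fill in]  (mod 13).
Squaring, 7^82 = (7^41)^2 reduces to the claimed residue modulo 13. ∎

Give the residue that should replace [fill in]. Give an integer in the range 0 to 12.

11

Multiply the listed residues: 3 · 3 · 7 = 9 → 63.
Reducing modulo 13: 63 = 4·13 + 11, so 7^41 ≡ 11.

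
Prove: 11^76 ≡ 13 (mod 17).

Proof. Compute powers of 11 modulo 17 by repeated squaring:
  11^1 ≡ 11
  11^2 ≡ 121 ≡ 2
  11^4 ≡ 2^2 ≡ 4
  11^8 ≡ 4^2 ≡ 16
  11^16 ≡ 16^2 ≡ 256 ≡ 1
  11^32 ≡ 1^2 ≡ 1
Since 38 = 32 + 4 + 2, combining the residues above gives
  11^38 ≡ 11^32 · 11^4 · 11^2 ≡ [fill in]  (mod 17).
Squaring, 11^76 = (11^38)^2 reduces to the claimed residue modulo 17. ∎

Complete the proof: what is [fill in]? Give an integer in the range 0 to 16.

8

Multiply the listed residues: 1 · 4 · 2 = 4 → 8.
Reducing modulo 17: 8 = 0·17 + 8, so 11^38 ≡ 8.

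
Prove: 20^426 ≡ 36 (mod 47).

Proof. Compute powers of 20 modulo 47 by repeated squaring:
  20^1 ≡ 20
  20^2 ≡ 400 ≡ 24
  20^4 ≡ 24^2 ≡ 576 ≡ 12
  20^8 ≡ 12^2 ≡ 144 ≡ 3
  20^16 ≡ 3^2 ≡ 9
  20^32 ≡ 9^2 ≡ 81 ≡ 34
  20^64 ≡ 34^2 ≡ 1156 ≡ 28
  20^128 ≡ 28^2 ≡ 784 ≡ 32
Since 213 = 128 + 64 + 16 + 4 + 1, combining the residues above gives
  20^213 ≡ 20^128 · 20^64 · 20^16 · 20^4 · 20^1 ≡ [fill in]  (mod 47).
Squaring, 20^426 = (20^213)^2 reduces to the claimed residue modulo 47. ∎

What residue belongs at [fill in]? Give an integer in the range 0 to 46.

20^128 · 20^64 · 20^16 · 20^4 · 20^1 ≡ 32 · 28 · 9 · 12 · 20 = 1935360.
1935360 mod 47 = 41, so 20^213 ≡ 41 (mod 47).

41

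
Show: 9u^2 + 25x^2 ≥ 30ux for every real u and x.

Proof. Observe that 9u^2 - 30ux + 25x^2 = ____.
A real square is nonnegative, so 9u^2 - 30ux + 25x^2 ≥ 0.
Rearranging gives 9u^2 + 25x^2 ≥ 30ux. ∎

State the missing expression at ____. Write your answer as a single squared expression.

(3u - 5x)^2

9u^2 - 30ux + 25x^2 is a perfect-square trinomial: the outer terms are (3u)^2 and (5x)^2, and the cross term is -2·3u·5x.
So 9u^2 - 30ux + 25x^2 = (3u - 5x)^2 ≥ 0.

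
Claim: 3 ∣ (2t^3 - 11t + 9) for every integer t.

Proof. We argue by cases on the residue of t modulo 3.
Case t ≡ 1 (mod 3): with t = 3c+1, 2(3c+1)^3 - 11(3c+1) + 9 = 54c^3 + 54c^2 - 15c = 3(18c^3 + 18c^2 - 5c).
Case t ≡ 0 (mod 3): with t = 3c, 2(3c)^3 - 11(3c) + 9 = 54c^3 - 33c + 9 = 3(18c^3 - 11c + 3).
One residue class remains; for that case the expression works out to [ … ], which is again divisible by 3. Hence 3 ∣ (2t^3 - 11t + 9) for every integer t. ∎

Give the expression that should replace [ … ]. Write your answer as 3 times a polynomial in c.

3(18c^3 + 36c^2 + 13c + 1)

The residues treated are {1, 0}, so the missing case is t ≡ 2 (mod 3); write t = 3c+2.
Then 2(3c+2)^3 - 11(3c+2) + 9 = 54c^3 + 108c^2 + 39c + 3 = 3(18c^3 + 36c^2 + 13c + 1).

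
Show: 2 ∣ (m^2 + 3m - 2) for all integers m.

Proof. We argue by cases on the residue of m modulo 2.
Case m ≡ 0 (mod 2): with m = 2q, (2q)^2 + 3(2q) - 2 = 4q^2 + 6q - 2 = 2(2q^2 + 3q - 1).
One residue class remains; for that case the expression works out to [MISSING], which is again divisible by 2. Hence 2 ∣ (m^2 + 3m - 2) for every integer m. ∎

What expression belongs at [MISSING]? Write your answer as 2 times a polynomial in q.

The residues treated are {0}, so the missing case is m ≡ 1 (mod 2); write m = 2q+1.
Then (2q+1)^2 + 3(2q+1) - 2 = 4q^2 + 10q + 2 = 2(2q^2 + 5q + 1).

2(2q^2 + 5q + 1)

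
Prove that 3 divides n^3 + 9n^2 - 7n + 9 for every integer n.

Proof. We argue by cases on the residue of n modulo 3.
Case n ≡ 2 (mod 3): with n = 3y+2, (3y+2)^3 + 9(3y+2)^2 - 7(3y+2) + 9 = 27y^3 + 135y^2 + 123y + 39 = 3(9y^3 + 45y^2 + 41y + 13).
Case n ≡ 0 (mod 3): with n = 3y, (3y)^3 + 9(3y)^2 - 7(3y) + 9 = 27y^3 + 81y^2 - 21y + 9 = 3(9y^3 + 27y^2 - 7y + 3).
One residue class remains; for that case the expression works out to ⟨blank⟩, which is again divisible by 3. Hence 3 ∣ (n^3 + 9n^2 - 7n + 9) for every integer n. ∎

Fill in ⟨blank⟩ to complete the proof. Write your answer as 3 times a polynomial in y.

3(9y^3 + 36y^2 + 14y + 4)

The residues treated are {2, 0}, so the missing case is n ≡ 1 (mod 3); write n = 3y+1.
Then (3y+1)^3 + 9(3y+1)^2 - 7(3y+1) + 9 = 27y^3 + 108y^2 + 42y + 12 = 3(9y^3 + 36y^2 + 14y + 4).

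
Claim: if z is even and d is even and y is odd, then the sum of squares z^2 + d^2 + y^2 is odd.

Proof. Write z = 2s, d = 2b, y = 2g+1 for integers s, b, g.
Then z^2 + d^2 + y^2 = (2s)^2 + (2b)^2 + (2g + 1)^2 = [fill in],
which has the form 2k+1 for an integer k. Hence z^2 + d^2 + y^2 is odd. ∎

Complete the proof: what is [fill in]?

(2s)^2 + (2b)^2 + (2g + 1)^2 = 4b^2 + 4g^2 + 4g + 4s^2 + 1
= 2(2b^2 + 2g^2 + 2g + 2s^2) + 1.
Since 2b^2 + 2g^2 + 2g + 2s^2 is an integer, the sum of squares is of the form 2k+1 for an integer k.

2(2b^2 + 2g^2 + 2g + 2s^2) + 1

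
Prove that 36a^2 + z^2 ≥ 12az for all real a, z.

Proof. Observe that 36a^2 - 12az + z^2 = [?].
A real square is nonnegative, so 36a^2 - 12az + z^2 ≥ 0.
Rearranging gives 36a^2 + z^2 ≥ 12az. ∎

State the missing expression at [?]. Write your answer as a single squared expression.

36a^2 - 12az + z^2 is a perfect-square trinomial: the outer terms are (6a)^2 and (z)^2, and the cross term is -2·6a·z.
So 36a^2 - 12az + z^2 = (6a - z)^2 ≥ 0.

(6a - z)^2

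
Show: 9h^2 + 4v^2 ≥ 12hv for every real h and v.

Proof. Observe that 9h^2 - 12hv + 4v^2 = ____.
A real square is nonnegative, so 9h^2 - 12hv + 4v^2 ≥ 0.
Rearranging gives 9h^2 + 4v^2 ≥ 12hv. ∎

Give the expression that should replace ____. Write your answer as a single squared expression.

The leading and trailing coefficients are 3^2 and 2^2, and 12 = 2·3·2, so the trinomial is (3h - 2v)^2.
Hence 9h^2 - 12hv + 4v^2 ≥ 0.

(3h - 2v)^2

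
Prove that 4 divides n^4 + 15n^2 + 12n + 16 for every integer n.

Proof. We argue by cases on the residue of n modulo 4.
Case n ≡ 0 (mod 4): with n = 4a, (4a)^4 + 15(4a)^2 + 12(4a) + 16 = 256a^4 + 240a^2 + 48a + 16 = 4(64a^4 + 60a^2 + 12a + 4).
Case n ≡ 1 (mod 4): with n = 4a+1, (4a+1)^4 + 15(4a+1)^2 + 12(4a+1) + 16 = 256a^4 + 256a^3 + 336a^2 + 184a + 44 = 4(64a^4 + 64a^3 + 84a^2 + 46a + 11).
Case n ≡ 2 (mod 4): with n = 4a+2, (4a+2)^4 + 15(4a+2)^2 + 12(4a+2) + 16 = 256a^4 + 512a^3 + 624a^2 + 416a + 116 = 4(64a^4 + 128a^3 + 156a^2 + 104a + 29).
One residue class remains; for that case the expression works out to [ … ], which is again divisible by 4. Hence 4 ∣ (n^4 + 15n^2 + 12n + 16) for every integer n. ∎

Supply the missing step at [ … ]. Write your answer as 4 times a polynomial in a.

The residues treated are {0, 1, 2}, so the missing case is n ≡ 3 (mod 4); write n = 4a+3.
Then (4a+3)^4 + 15(4a+3)^2 + 12(4a+3) + 16 = 256a^4 + 768a^3 + 1104a^2 + 840a + 268 = 4(64a^4 + 192a^3 + 276a^2 + 210a + 67).

4(64a^4 + 192a^3 + 276a^2 + 210a + 67)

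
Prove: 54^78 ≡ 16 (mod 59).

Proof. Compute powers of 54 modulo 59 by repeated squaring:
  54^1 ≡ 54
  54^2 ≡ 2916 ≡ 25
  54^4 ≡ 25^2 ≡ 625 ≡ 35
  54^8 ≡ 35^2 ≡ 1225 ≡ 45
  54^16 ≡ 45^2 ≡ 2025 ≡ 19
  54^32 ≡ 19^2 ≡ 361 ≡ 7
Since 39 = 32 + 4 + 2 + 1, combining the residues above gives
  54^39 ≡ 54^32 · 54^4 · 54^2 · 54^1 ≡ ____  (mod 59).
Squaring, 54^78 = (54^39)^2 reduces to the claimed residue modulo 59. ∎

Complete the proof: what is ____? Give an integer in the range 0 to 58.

54^32 · 54^4 · 54^2 · 54^1 ≡ 7 · 35 · 25 · 54 = 330750.
330750 mod 59 = 55, so 54^39 ≡ 55 (mod 59).

55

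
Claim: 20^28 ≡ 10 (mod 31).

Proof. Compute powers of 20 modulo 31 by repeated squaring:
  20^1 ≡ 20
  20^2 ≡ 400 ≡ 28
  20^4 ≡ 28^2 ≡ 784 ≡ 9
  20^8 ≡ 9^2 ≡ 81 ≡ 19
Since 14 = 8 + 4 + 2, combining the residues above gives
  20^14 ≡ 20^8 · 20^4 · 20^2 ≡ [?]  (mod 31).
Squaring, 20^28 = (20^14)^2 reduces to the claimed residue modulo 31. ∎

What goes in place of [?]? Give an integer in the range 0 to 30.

20^8 · 20^4 · 20^2 ≡ 19 · 9 · 28 = 4788.
4788 mod 31 = 14, so 20^14 ≡ 14 (mod 31).

14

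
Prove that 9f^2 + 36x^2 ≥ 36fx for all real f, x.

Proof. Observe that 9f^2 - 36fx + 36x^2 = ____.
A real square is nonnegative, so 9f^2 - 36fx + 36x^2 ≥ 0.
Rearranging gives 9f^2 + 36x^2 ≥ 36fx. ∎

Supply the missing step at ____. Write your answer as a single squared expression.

The leading and trailing coefficients are 3^2 and 6^2, and 36 = 2·3·6, so the trinomial is (3f - 6x)^2.
Hence 9f^2 - 36fx + 36x^2 ≥ 0.

(3f - 6x)^2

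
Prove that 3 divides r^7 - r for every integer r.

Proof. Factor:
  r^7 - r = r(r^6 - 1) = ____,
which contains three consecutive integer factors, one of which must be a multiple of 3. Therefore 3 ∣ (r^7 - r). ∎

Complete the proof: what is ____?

(r - 1)r(r + 1)(r^4 + r^2 + 1)

r^6 - 1 = (r^2 - 1)(r^4 + r^2 + 1), and r^2 - 1 = (r-1)(r+1).
So r(r^6 - 1) = (r - 1)r(r + 1)(r^4 + r^2 + 1).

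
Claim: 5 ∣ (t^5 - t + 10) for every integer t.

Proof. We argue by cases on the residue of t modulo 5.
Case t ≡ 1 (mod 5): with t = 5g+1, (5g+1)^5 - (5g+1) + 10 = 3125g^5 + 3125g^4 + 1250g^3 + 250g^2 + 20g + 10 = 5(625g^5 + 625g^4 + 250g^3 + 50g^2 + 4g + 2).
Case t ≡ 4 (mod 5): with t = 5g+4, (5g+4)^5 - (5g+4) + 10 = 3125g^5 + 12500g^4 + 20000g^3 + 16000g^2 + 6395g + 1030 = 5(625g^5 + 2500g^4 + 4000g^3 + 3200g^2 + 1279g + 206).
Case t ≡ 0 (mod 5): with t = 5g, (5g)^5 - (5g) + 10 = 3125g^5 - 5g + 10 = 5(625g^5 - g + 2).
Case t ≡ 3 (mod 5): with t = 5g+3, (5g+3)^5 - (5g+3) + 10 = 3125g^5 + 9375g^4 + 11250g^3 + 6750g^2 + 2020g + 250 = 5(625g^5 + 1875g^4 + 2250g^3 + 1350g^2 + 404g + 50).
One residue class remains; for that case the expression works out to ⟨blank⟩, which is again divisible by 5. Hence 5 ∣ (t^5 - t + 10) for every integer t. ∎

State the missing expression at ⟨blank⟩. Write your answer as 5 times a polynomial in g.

Only t ≡ 2 (mod 5) is unaccounted for. Put t = 5g+2:
(5g+2)^5 - (5g+2) + 10 expands to 3125g^5 + 6250g^4 + 5000g^3 + 2000g^2 + 395g + 40,
and factoring out 5 leaves 5(625g^5 + 1250g^4 + 1000g^3 + 400g^2 + 79g + 8).

5(625g^5 + 1250g^4 + 1000g^3 + 400g^2 + 79g + 8)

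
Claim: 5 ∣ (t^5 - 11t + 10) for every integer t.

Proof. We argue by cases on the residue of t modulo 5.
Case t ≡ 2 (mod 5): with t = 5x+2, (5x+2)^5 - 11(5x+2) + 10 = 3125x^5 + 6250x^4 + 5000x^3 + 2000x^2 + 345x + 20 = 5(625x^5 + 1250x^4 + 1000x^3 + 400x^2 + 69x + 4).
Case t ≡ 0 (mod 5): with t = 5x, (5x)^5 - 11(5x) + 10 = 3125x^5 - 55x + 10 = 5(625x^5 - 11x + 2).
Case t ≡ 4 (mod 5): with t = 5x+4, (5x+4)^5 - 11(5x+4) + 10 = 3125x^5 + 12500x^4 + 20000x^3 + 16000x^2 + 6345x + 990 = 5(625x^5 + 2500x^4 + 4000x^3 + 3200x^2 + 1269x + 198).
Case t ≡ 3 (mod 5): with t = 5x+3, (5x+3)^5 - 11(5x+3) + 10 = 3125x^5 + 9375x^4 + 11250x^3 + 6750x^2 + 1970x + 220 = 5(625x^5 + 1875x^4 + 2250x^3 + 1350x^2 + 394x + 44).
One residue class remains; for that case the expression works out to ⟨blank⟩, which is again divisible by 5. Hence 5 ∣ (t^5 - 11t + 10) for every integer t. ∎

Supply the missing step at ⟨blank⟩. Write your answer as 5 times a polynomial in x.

The residues treated are {2, 0, 4, 3}, so the missing case is t ≡ 1 (mod 5); write t = 5x+1.
Then (5x+1)^5 - 11(5x+1) + 10 = 3125x^5 + 3125x^4 + 1250x^3 + 250x^2 - 30x = 5(625x^5 + 625x^4 + 250x^3 + 50x^2 - 6x).

5(625x^5 + 625x^4 + 250x^3 + 50x^2 - 6x)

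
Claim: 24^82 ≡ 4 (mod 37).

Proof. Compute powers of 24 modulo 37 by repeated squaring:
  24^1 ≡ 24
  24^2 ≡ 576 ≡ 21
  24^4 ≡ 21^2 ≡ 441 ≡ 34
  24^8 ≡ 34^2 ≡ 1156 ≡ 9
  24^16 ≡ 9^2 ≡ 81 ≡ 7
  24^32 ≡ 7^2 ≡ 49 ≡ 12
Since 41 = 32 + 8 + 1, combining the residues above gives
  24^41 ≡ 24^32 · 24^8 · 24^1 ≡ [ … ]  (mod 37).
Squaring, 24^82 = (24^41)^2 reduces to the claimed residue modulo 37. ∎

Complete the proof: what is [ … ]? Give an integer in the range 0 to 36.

2

24^32 · 24^8 · 24^1 ≡ 12 · 9 · 24 = 2592.
2592 mod 37 = 2, so 24^41 ≡ 2 (mod 37).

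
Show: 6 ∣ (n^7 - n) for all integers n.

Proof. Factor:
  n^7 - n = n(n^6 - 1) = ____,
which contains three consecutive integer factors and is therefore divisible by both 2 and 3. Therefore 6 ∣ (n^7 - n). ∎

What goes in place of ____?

(n - 1)n(n + 1)(n^4 + n^2 + 1)

n^6 - 1 = (n^2 - 1)(n^4 + n^2 + 1), and n^2 - 1 = (n-1)(n+1).
So n(n^6 - 1) = (n - 1)n(n + 1)(n^4 + n^2 + 1).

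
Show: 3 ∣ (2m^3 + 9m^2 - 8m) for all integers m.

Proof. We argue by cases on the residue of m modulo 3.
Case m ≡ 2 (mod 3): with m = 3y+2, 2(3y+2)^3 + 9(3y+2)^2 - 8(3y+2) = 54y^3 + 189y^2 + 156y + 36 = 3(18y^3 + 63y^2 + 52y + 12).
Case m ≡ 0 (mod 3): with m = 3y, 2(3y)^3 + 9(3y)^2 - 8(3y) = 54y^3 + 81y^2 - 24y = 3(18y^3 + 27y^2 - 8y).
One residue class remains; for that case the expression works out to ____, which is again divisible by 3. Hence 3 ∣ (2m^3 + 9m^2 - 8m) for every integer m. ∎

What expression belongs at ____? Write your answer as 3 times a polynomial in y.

Only m ≡ 1 (mod 3) is unaccounted for. Put m = 3y+1:
2(3y+1)^3 + 9(3y+1)^2 - 8(3y+1) expands to 54y^3 + 135y^2 + 48y + 3,
and factoring out 3 leaves 3(18y^3 + 45y^2 + 16y + 1).

3(18y^3 + 45y^2 + 16y + 1)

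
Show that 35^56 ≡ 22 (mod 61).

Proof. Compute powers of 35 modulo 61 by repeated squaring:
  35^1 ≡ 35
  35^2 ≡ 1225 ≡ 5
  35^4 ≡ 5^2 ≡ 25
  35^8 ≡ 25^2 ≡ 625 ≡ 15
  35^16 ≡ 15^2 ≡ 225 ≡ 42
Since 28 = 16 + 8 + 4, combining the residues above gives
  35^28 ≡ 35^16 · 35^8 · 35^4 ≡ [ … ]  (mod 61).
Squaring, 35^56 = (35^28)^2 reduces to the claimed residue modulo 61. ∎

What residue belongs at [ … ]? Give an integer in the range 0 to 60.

Multiply the listed residues: 42 · 15 · 25 = 630 → 15750.
Reducing modulo 61: 15750 = 258·61 + 12, so 35^28 ≡ 12.

12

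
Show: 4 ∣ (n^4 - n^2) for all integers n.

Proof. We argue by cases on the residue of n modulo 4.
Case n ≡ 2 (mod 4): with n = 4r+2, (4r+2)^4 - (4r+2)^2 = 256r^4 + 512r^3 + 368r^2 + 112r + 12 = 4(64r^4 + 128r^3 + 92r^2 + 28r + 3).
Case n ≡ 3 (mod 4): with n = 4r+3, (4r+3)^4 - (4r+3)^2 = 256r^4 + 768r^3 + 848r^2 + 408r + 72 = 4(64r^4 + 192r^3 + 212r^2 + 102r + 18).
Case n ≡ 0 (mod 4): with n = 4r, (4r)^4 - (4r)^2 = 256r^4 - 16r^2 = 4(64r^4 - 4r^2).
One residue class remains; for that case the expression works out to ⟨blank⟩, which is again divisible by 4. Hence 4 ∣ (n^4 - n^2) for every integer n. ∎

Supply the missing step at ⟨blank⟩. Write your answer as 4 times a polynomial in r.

Only n ≡ 1 (mod 4) is unaccounted for. Put n = 4r+1:
(4r+1)^4 - (4r+1)^2 expands to 256r^4 + 256r^3 + 80r^2 + 8r,
and factoring out 4 leaves 4(64r^4 + 64r^3 + 20r^2 + 2r).

4(64r^4 + 64r^3 + 20r^2 + 2r)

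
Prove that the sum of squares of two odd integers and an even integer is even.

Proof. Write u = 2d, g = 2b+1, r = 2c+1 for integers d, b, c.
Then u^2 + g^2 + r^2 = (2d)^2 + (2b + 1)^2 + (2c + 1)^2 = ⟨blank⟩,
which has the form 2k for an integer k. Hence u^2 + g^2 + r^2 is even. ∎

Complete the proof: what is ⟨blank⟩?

2(2b^2 + 2b + 2c^2 + 2c + 2d^2 + 1)

Expanding: (2d)^2 + (2b + 1)^2 + (2c + 1)^2 = 4b^2 + 4b + 4c^2 + 4c + 4d^2 + 2.
Every term is even; pulling out the factor of 2 gives 2(2b^2 + 2b + 2c^2 + 2c + 2d^2 + 1).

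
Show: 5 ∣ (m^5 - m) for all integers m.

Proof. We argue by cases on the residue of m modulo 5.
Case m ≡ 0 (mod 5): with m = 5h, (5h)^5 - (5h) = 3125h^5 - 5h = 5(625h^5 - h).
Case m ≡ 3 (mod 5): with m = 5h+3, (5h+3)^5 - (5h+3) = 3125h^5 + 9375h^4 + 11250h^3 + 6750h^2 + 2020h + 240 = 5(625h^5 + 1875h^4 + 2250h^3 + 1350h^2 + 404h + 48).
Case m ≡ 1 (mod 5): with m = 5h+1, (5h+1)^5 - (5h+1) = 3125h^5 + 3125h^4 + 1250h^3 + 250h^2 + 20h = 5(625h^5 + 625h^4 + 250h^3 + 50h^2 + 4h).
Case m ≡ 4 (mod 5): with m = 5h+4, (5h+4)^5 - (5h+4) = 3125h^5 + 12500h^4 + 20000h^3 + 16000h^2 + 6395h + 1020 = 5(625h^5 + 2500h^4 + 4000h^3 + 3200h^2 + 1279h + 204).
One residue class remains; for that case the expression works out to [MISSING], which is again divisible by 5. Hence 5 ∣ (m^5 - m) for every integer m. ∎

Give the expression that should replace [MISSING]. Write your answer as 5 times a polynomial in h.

5(625h^5 + 1250h^4 + 1000h^3 + 400h^2 + 79h + 6)

Only m ≡ 2 (mod 5) is unaccounted for. Put m = 5h+2:
(5h+2)^5 - (5h+2) expands to 3125h^5 + 6250h^4 + 5000h^3 + 2000h^2 + 395h + 30,
and factoring out 5 leaves 5(625h^5 + 1250h^4 + 1000h^3 + 400h^2 + 79h + 6).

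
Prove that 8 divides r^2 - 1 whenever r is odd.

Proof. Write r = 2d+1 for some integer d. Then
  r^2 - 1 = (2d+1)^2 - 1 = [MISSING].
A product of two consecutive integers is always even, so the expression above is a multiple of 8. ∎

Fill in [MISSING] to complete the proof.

4d(d + 1)

(2d+1)^2 - 1 = 4d^2 + 4d + 1 - 1 = 4d^2 + 4d = 4d(d+1).
Since d and d+1 are consecutive, d(d+1) is even, and 4·(even) is a multiple of 8.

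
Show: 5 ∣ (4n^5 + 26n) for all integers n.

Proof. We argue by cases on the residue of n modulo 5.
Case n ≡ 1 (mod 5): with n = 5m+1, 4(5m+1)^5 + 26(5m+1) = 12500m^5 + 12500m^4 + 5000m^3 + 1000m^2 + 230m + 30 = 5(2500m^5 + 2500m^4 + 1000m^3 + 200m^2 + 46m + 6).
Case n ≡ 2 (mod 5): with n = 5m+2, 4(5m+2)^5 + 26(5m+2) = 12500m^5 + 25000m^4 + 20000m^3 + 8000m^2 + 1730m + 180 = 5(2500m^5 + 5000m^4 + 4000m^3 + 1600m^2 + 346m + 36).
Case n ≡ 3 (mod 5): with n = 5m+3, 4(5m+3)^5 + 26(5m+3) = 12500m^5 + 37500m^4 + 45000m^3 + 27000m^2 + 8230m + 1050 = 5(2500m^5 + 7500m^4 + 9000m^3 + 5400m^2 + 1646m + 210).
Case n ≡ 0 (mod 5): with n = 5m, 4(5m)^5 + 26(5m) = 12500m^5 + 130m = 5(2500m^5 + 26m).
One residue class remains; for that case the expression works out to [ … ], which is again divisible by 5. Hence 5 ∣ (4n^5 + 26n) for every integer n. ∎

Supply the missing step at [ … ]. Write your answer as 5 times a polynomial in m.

5(2500m^5 + 10000m^4 + 16000m^3 + 12800m^2 + 5146m + 840)

The residues treated are {1, 2, 3, 0}, so the missing case is n ≡ 4 (mod 5); write n = 5m+4.
Then 4(5m+4)^5 + 26(5m+4) = 12500m^5 + 50000m^4 + 80000m^3 + 64000m^2 + 25730m + 4200 = 5(2500m^5 + 10000m^4 + 16000m^3 + 12800m^2 + 5146m + 840).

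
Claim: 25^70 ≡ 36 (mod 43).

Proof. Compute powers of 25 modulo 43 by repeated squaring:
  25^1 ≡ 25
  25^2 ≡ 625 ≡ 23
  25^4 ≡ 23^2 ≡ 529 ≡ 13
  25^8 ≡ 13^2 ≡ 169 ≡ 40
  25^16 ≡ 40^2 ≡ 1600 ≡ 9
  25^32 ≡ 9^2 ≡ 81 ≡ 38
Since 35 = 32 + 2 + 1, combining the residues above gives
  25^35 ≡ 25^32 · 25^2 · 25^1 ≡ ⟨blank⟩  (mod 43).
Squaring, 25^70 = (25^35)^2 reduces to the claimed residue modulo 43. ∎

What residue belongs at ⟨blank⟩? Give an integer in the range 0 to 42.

6

Multiply the listed residues: 38 · 23 · 25 = 874 → 21850.
Reducing modulo 43: 21850 = 508·43 + 6, so 25^35 ≡ 6.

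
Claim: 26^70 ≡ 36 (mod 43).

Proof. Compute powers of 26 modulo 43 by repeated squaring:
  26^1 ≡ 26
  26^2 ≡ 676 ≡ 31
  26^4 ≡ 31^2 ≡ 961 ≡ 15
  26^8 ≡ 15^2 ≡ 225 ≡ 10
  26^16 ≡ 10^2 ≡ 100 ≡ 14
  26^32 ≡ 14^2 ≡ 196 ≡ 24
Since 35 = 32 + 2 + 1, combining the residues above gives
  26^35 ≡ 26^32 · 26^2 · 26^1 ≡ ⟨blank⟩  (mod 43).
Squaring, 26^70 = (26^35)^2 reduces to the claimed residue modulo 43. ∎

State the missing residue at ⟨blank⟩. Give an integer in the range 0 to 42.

37

26^32 · 26^2 · 26^1 ≡ 24 · 31 · 26 = 19344.
19344 mod 43 = 37, so 26^35 ≡ 37 (mod 43).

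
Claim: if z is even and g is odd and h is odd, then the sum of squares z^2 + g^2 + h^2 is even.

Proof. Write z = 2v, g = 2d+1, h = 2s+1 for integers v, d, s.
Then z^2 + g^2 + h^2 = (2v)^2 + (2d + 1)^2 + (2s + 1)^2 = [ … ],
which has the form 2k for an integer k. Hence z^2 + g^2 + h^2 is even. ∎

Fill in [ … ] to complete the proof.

2(2d^2 + 2d + 2s^2 + 2s + 2v^2 + 1)

Expanding: (2v)^2 + (2d + 1)^2 + (2s + 1)^2 = 4d^2 + 4d + 4s^2 + 4s + 4v^2 + 2.
Every term is even; pulling out the factor of 2 gives 2(2d^2 + 2d + 2s^2 + 2s + 2v^2 + 1).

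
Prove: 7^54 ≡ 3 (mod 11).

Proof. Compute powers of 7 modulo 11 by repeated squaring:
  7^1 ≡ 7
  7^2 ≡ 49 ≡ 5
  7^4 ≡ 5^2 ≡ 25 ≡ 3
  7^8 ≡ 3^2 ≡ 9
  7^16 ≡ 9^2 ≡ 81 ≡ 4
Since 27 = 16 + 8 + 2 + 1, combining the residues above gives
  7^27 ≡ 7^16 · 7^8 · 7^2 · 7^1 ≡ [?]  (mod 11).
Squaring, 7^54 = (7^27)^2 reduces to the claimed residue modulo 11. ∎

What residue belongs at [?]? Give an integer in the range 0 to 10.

Multiply the listed residues: 4 · 9 · 5 · 7 = 36 → 180 → 1260.
Reducing modulo 11: 1260 = 114·11 + 6, so 7^27 ≡ 6.

6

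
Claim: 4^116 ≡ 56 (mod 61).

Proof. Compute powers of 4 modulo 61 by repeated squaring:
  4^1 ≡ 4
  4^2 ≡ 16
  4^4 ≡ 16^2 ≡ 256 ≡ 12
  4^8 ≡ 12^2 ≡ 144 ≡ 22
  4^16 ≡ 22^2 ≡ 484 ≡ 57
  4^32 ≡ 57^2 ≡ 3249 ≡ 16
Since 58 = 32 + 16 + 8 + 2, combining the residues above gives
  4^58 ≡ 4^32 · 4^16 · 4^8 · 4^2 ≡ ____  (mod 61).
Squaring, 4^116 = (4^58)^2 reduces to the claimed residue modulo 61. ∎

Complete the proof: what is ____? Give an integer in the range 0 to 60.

42

Multiply the listed residues: 16 · 57 · 22 · 16 = 912 → 20064 → 321024.
Reducing modulo 61: 321024 = 5262·61 + 42, so 4^58 ≡ 42.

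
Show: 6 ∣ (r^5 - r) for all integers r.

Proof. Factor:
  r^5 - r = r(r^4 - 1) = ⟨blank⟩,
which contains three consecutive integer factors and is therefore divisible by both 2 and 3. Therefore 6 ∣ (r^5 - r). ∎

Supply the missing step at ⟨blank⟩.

r^4 - 1 = (r^2 - 1)(r^2 + 1), and r^2 - 1 = (r-1)(r+1).
So r(r^4 - 1) = (r - 1)r(r + 1)(r^2 + 1).

(r - 1)r(r + 1)(r^2 + 1)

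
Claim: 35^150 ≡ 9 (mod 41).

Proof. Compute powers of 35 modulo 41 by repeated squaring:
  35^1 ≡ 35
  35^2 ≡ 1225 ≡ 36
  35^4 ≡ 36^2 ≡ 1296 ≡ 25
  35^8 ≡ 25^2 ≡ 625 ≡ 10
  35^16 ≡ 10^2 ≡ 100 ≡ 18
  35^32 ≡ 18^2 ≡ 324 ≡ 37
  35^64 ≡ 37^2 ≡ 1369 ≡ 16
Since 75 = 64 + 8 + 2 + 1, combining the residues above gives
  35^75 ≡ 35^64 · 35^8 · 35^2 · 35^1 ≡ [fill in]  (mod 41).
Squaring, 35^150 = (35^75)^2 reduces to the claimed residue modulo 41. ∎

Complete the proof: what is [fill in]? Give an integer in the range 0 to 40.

3

Multiply the listed residues: 16 · 10 · 36 · 35 = 160 → 5760 → 201600.
Reducing modulo 41: 201600 = 4917·41 + 3, so 35^75 ≡ 3.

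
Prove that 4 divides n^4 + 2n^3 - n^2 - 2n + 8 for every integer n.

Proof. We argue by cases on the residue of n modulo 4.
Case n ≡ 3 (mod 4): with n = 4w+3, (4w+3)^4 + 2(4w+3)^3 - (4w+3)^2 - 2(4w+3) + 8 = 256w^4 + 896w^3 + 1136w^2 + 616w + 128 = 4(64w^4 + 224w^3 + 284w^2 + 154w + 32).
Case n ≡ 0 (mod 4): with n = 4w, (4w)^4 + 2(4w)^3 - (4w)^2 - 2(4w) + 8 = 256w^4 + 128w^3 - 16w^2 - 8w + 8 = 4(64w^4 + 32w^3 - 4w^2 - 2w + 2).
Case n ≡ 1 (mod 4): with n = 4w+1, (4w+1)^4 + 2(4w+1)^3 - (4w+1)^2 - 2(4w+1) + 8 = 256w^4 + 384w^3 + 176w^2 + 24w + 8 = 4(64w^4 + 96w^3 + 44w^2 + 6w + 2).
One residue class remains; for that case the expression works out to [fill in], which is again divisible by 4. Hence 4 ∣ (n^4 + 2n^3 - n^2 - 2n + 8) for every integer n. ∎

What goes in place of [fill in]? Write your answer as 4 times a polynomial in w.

4(64w^4 + 160w^3 + 140w^2 + 50w + 8)

Only n ≡ 2 (mod 4) is unaccounted for. Put n = 4w+2:
(4w+2)^4 + 2(4w+2)^3 - (4w+2)^2 - 2(4w+2) + 8 expands to 256w^4 + 640w^3 + 560w^2 + 200w + 32,
and factoring out 4 leaves 4(64w^4 + 160w^3 + 140w^2 + 50w + 8).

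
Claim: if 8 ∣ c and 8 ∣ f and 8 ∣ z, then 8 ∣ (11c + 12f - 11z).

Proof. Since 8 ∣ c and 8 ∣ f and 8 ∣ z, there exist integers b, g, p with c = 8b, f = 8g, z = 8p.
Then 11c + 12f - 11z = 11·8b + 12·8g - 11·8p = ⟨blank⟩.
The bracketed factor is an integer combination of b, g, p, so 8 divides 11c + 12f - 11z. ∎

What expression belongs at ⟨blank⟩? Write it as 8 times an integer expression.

8(11b + 12g - 11p)

Each term has a factor of 8: 11·8b + 12·8g - 11·8p = 8·(11b + 12g - 11p).
Since 11b + 12g - 11p is an integer, 8 ∣ (11c + 12f - 11z).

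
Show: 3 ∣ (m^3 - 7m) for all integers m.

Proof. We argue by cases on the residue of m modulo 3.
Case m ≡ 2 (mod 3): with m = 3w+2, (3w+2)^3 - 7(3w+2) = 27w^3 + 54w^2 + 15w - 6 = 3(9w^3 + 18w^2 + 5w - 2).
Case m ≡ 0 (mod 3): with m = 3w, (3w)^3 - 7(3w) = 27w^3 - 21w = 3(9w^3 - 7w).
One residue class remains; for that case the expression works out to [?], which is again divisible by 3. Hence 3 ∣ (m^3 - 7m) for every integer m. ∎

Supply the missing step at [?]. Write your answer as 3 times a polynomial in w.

The residues treated are {2, 0}, so the missing case is m ≡ 1 (mod 3); write m = 3w+1.
Then (3w+1)^3 - 7(3w+1) = 27w^3 + 27w^2 - 12w - 6 = 3(9w^3 + 9w^2 - 4w - 2).

3(9w^3 + 9w^2 - 4w - 2)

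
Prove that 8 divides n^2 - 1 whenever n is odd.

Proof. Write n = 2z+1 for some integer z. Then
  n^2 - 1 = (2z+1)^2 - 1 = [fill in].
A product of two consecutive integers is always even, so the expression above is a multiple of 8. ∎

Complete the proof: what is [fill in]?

(2z+1)^2 - 1 = 4z^2 + 4z + 1 - 1 = 4z^2 + 4z = 4z(z+1).
Since z and z+1 are consecutive, z(z+1) is even, and 4·(even) is a multiple of 8.

4z(z + 1)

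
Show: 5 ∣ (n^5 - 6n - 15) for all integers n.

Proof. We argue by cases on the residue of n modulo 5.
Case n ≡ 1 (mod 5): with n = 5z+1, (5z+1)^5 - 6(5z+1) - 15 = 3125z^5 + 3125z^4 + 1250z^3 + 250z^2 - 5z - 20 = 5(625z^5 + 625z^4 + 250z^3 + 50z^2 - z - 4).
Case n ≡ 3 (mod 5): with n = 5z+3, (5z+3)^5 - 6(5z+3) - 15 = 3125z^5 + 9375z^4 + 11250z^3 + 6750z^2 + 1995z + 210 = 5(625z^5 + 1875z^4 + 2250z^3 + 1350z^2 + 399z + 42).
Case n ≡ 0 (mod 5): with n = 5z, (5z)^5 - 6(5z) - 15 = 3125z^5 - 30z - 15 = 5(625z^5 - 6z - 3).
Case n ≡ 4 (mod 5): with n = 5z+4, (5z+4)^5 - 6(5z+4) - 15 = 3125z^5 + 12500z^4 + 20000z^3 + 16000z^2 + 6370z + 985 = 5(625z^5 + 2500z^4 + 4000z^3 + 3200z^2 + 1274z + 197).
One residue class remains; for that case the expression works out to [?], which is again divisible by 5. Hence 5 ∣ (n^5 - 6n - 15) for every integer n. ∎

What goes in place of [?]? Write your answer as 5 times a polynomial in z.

The residues treated are {1, 3, 0, 4}, so the missing case is n ≡ 2 (mod 5); write n = 5z+2.
Then (5z+2)^5 - 6(5z+2) - 15 = 3125z^5 + 6250z^4 + 5000z^3 + 2000z^2 + 370z + 5 = 5(625z^5 + 1250z^4 + 1000z^3 + 400z^2 + 74z + 1).

5(625z^5 + 1250z^4 + 1000z^3 + 400z^2 + 74z + 1)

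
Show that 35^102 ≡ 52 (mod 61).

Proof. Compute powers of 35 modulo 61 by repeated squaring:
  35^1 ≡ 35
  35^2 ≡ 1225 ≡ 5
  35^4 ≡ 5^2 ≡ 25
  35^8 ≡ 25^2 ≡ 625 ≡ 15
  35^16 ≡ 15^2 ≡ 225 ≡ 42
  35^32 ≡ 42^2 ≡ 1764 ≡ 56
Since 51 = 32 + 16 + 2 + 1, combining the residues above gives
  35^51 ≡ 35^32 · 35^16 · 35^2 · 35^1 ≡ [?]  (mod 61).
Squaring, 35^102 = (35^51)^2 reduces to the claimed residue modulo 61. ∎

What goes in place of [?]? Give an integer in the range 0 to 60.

Multiply the listed residues: 56 · 42 · 5 · 35 = 2352 → 11760 → 411600.
Reducing modulo 61: 411600 = 6747·61 + 33, so 35^51 ≡ 33.

33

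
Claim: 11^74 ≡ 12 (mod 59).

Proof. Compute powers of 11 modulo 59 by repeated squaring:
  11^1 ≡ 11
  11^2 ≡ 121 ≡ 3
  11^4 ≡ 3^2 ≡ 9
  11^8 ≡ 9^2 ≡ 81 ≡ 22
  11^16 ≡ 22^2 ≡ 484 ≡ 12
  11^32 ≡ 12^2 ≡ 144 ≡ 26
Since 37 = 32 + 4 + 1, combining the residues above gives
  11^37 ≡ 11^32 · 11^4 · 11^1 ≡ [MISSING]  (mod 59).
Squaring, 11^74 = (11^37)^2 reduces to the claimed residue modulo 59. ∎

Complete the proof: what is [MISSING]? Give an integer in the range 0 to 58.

37

Multiply the listed residues: 26 · 9 · 11 = 234 → 2574.
Reducing modulo 59: 2574 = 43·59 + 37, so 11^37 ≡ 37.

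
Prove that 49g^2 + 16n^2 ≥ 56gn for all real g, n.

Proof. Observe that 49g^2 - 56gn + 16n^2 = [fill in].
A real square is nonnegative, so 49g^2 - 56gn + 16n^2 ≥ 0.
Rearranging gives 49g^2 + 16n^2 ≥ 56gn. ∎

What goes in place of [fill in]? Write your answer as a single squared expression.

49g^2 - 56gn + 16n^2 is a perfect-square trinomial: the outer terms are (7g)^2 and (4n)^2, and the cross term is -2·7g·4n.
So 49g^2 - 56gn + 16n^2 = (7g - 4n)^2 ≥ 0.

(7g - 4n)^2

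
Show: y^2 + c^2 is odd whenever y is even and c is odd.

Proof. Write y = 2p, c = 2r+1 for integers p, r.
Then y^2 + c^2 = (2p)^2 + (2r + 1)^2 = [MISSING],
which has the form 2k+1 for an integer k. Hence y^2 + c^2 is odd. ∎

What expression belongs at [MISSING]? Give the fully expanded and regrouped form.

(2p)^2 + (2r + 1)^2 = 4p^2 + 4r^2 + 4r + 1
= 2(2p^2 + 2r^2 + 2r) + 1.
Since 2p^2 + 2r^2 + 2r is an integer, the sum of squares is of the form 2k+1 for an integer k.

2(2p^2 + 2r^2 + 2r) + 1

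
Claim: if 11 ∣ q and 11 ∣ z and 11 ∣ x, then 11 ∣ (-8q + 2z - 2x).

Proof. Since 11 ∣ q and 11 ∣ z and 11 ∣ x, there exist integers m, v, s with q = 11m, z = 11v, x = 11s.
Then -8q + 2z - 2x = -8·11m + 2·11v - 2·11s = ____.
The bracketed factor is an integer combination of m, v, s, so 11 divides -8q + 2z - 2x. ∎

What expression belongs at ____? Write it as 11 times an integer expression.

11(-8m - 2s + 2v)

Each term has a factor of 11: -8·11m + 2·11v - 2·11s = 11·(-8m - 2s + 2v).
Since -8m - 2s + 2v is an integer, 11 ∣ (-8q + 2z - 2x).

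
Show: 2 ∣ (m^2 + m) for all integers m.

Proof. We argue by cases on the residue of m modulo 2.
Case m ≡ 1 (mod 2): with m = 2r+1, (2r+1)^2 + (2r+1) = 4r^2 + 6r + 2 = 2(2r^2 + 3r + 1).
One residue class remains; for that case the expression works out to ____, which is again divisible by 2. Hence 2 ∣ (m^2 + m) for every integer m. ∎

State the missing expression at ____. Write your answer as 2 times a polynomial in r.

Only m ≡ 0 (mod 2) is unaccounted for. Put m = 2r:
(2r)^2 + (2r) expands to 4r^2 + 2r,
and factoring out 2 leaves 2(2r^2 + r).

2(2r^2 + r)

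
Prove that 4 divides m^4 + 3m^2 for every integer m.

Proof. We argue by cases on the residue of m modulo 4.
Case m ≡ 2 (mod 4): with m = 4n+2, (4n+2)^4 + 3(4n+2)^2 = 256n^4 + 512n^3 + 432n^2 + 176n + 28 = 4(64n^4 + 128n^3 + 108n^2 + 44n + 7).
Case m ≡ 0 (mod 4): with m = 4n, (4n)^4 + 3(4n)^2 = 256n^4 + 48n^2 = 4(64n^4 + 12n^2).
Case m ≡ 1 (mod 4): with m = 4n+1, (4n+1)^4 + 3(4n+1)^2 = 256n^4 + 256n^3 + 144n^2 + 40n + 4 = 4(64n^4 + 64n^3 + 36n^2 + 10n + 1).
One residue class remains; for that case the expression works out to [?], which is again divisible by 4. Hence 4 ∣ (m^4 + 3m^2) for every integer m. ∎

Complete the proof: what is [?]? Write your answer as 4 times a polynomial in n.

The residues treated are {2, 0, 1}, so the missing case is m ≡ 3 (mod 4); write m = 4n+3.
Then (4n+3)^4 + 3(4n+3)^2 = 256n^4 + 768n^3 + 912n^2 + 504n + 108 = 4(64n^4 + 192n^3 + 228n^2 + 126n + 27).

4(64n^4 + 192n^3 + 228n^2 + 126n + 27)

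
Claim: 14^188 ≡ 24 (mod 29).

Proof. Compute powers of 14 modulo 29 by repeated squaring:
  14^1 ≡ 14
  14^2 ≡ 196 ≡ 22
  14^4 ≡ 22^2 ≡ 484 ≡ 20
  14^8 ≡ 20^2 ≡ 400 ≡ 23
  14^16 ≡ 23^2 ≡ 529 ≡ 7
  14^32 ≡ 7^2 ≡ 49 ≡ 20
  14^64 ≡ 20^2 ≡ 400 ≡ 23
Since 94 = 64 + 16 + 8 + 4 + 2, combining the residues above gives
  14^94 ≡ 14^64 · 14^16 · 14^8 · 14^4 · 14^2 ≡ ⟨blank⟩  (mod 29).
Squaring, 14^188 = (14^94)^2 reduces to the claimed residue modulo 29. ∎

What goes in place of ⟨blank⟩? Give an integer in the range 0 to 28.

14^64 · 14^16 · 14^8 · 14^4 · 14^2 ≡ 23 · 7 · 23 · 20 · 22 = 1629320.
1629320 mod 29 = 13, so 14^94 ≡ 13 (mod 29).

13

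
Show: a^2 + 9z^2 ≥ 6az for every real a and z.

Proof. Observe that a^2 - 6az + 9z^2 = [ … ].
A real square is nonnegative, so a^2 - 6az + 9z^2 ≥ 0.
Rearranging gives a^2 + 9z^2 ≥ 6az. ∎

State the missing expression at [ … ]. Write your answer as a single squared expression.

The leading and trailing coefficients are 1^2 and 3^2, and 6 = 2·1·3, so the trinomial is (a - 3z)^2.
Hence a^2 - 6az + 9z^2 ≥ 0.

(a - 3z)^2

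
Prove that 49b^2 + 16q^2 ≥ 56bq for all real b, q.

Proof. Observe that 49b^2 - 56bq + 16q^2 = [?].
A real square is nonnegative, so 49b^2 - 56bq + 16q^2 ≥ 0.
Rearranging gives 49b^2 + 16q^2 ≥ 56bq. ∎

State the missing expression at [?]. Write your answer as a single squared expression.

49b^2 - 56bq + 16q^2 is a perfect-square trinomial: the outer terms are (7b)^2 and (4q)^2, and the cross term is -2·7b·4q.
So 49b^2 - 56bq + 16q^2 = (7b - 4q)^2 ≥ 0.

(7b - 4q)^2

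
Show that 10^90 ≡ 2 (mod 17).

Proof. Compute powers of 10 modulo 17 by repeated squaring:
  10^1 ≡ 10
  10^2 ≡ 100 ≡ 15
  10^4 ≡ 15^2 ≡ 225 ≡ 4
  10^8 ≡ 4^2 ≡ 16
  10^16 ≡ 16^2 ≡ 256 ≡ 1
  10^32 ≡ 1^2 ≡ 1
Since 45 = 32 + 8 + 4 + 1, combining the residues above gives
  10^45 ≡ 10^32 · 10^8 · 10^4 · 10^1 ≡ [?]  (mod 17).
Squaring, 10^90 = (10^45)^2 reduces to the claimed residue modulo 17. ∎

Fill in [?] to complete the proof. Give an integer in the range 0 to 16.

Multiply the listed residues: 1 · 16 · 4 · 10 = 16 → 64 → 640.
Reducing modulo 17: 640 = 37·17 + 11, so 10^45 ≡ 11.

11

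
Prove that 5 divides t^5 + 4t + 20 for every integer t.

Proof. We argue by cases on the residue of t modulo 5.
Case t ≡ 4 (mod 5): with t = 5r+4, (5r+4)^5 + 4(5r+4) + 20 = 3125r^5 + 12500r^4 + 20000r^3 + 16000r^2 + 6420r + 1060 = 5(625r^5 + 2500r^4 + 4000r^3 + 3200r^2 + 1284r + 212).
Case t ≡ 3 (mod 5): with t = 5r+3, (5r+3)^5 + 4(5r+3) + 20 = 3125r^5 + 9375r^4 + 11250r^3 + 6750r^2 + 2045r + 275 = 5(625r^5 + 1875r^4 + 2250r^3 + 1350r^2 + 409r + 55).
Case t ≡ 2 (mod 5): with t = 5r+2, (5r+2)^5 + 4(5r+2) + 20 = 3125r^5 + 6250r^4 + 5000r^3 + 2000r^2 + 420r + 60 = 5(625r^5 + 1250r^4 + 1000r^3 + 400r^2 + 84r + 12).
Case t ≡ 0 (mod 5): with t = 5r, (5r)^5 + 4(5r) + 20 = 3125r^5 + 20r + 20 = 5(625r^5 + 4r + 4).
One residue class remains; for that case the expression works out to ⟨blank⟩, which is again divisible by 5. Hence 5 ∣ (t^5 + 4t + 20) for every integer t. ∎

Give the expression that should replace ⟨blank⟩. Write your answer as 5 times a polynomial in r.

The residues treated are {4, 3, 2, 0}, so the missing case is t ≡ 1 (mod 5); write t = 5r+1.
Then (5r+1)^5 + 4(5r+1) + 20 = 3125r^5 + 3125r^4 + 1250r^3 + 250r^2 + 45r + 25 = 5(625r^5 + 625r^4 + 250r^3 + 50r^2 + 9r + 5).

5(625r^5 + 625r^4 + 250r^3 + 50r^2 + 9r + 5)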